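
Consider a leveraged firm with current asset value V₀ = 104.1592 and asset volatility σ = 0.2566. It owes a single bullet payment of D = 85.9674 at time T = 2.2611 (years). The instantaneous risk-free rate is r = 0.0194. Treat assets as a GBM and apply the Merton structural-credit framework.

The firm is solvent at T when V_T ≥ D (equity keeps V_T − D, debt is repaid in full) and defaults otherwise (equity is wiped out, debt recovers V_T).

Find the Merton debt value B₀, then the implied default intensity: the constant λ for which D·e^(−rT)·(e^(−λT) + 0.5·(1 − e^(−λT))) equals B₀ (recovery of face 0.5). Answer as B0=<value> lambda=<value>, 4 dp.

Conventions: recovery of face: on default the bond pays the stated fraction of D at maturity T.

B0=76.4209 lambda=0.0679

Work the structural quantities from V₀ = 104.1592 against face 85.9674:
d₁ = [ln(V₀/D) + (r + σ²/2)T] / (σ√T)
   = [ln(104.1592/85.9674) + (0.0194 + 0.5·0.2566²)·2.2611] / (0.2566·√2.2611)
   = [0.191952 + 0.118305] / 0.385848 = 0.804091
d₂ = d₁ − σ√T = 0.804091 − 0.385848 = 0.418243
N(d₁) = 0.789328,  N(d₂) = 0.662115,  e^(−rT) = 0.957083
E₀ = V₀·N(d₁) − D·e^(−rT)·N(d₂)
   = 104.1592·0.789328 − 85.9674·0.957083·0.662115 = 27.738290
B₀ = V₀ − E₀ = 104.1592 − 27.738290 = 76.420910
e^(−λT) = (B₀·e^(rT)/D − 0.5)/(1 − 0.5) = (76.4209·1.044842/85.9674 − 0.5)/0.5 = 0.85762833
λ = −ln(0.85762833)/2.2611 = 0.067925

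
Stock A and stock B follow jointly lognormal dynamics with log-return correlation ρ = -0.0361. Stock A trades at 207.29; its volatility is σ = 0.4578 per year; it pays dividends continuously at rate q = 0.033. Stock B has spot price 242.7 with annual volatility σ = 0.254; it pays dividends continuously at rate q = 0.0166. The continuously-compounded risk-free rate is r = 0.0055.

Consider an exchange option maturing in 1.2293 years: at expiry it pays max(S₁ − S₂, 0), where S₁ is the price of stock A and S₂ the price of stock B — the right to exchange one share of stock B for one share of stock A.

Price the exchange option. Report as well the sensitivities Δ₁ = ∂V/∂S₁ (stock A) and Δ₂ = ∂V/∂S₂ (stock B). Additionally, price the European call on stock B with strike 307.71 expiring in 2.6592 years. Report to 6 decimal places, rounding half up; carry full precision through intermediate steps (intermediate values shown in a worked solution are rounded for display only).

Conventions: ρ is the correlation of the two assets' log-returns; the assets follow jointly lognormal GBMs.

σ_eff = √(σ₁² + σ₂² − 2ρσ₁σ₂) = √(0.4578² + 0.254² − 2·-0.0361·0.4578·0.254) = 0.531500
d₁ = (ln(S₁/S₂) + (q₂ − q₁ + σ_eff²/2)T) / (σ_eff√T) = (ln(207.29/242.7) + (0.0166 − 0.033 + 0.141246)·1.2293) / 0.589294 = -0.007185
d₂ = d₁ − σ_eff√T = -0.007185 − 0.589294 = -0.596479
N(d₁) = 0.497134,  N(d₂) = 0.275428
V = S₁·e^{−q₁T}·N(d₁) − S₂·e^{−q₂T}·N(d₂) = 98.954055 − 65.496013 = 33.458042
Δ₁ = e^{−q₁T}·N(d₁) = 0.477370;  Δ₂ = −e^{−q₂T}·N(d₂) = -0.269864
[vanilla: stock B call K=307.71]
σ√T = 0.254·√2.6592 = 0.414199
d₁ = (ln(S/K) + (r−q+σ²/2)T) / (σ√T) = (ln(242.7/307.71) + (0.0055−0.0166+0.254²/2)·2.6592) / 0.414199 = (-0.237332 + 0.056263) / 0.414199 = -0.437153
d₂ = d₁ − σ√T = -0.437153 − 0.414199 = -0.851352
e^{−rT} = 0.985481
e^{−qT} = 0.956817
N(d₁) = 0.331000,  N(d₂) = 0.197287
price = S·e^{−qT}·N(d₁) − K·e^{−rT}·N(d₂) = 76.864746 − 59.825747 = 17.038999

exchange price = 33.458042
Δ1 = 0.477370
Δ2 = -0.269864
price(stock B call K=307.71) = 17.038999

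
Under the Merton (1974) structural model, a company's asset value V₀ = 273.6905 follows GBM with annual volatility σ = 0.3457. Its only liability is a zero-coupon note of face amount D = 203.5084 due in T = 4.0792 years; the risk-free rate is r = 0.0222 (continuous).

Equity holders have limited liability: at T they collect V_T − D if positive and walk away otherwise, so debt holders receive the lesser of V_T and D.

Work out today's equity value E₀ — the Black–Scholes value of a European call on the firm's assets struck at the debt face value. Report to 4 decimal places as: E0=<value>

Apply the equity-as-call identities (strike 203.5084, horizon 4.0792 years):
d₁ = [ln(V₀/D) + (r + σ²/2)T] / (σ√T)
   = [ln(273.6905/203.5084) + (0.0222 + 0.5·0.3457²)·4.0792] / (0.3457·√4.0792)
   = [0.296291 + 0.334308] / 0.698211 = 0.903163
d₂ = d₁ − σ√T = 0.903163 − 0.698211 = 0.204951
N(d₁) = 0.816780,  N(d₂) = 0.581195,  e^(−rT) = 0.913421
E₀ = V₀·N(d₁) − D·e^(−rT)·N(d₂)
   = 273.6905·0.816780 − 203.5084·0.913421·0.581195 = 115.507314

E0=115.5073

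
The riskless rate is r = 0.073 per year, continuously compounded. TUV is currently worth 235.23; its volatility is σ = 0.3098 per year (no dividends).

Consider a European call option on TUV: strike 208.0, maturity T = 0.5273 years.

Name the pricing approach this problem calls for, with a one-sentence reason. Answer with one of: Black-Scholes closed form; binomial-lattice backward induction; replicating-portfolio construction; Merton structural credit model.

framework: Black-Scholes closed form

Key observation: a European claim on TUV (strike 208.0) — a lognormal (GBM) underlying with constant rate and volatility — has an exact closed-form value; no lattice or capital structure is involved.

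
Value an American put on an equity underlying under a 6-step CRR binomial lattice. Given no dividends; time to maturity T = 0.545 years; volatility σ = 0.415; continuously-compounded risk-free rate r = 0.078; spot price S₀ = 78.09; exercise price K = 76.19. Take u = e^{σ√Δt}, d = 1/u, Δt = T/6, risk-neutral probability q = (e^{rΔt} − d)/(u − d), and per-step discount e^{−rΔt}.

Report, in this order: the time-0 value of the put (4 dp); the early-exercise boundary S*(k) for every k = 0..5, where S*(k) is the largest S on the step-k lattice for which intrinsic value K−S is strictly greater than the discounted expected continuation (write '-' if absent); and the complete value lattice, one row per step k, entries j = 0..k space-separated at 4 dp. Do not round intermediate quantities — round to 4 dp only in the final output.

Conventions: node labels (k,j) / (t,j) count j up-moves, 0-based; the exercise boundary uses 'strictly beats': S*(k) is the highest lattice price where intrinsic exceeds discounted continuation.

params: Δt=0.09083 u=1.13323 d=0.88243 q=0.49712 e^(-rΔt)=0.99294
t_6 payoffs: 39.3195 28.8402 15.3826 0.0000 0.0000 0.0000 0.0000
t_5: node(5,0) S=41.7829 payoff=34.4071 vs cont=33.8692 → 34.4071 [stop]  node(5,1) S=53.6583 payoff=22.5317 vs cont=21.9938 → 22.5317 [stop]  node(5,2) S=68.9090 payoff=7.2810 vs cont=7.6810 → 7.6810 [wait]  node(5,3) S=88.4942 payoff=0.0000 vs cont=0.0000 → 0.0000 [wait]  node(5,4) S=113.6459 payoff=0.0000 vs cont=0.0000 → 0.0000 [wait]  node(5,5) S=145.9461 payoff=0.0000 vs cont=0.0000 → 0.0000 [wait]  ⇒ S*(5)=53.6583
t_4: node(4,0) S=47.3498 payoff=28.8402 vs cont=28.3023 → 28.8402 [stop]  node(4,1) S=60.8074 payoff=15.3826 vs cont=15.0421 → 15.3826 [stop]  node(4,2) S=78.0900 payoff=0.0000 vs cont=3.8353 → 3.8353 [wait]  node(4,3) S=100.2846 payoff=0.0000 vs cont=0.0000 → 0.0000 [wait]  node(4,4) S=128.7873 payoff=0.0000 vs cont=0.0000 → 0.0000 [wait]  ⇒ S*(4)=60.8074
t_3: node(3,0) S=53.6583 payoff=22.5317 vs cont=21.9938 → 22.5317 [stop]  node(3,1) S=68.9090 payoff=7.2810 vs cont=9.5741 → 9.5741 [wait]  node(3,2) S=88.4942 payoff=0.0000 vs cont=1.9151 → 1.9151 [wait]  node(3,3) S=113.6459 payoff=0.0000 vs cont=0.0000 → 0.0000 [wait]  ⇒ S*(3)=53.6583
t_2: node(2,0) S=60.8074 payoff=15.3826 vs cont=15.9766 → 15.9766 [wait]  node(2,1) S=78.0900 payoff=0.0000 vs cont=5.7259 → 5.7259 [wait]  node(2,2) S=100.2846 payoff=0.0000 vs cont=0.9563 → 0.9563 [wait]  ⇒ S*(2)=-
t_1: node(1,0) S=68.9090 payoff=7.2810 vs cont=10.8039 → 10.8039 [wait]  node(1,1) S=88.4942 payoff=0.0000 vs cont=3.3311 → 3.3311 [wait]  ⇒ S*(1)=-
t_0: node(0,0) S=78.0900 payoff=0.0000 vs cont=7.0390 → 7.0390 [wait]  ⇒ S*(0)=-

price = 7.0390
boundary = - - - 53.6583 60.8074 53.6583
tree:
7.0390
10.8039 3.3311
15.9766 5.7259 0.9563
22.5317 9.5741 1.9151 0.0000
28.8402 15.3826 3.8353 0.0000 0.0000
34.4071 22.5317 7.6810 0.0000 0.0000 0.0000
39.3195 28.8402 15.3826 0.0000 0.0000 0.0000 0.0000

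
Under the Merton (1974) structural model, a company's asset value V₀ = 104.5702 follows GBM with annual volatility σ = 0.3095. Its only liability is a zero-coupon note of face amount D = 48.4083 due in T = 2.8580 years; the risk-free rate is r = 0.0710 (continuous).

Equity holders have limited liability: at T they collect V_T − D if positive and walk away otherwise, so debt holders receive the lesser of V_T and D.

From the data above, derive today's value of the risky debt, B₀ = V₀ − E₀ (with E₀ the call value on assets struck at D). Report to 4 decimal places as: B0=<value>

B0=39.1161

Apply the equity-as-call identities (strike 48.4083, horizon 2.8580 years):
d₁ = [ln(V₀/D) + (r + σ²/2)T] / (σ√T)
   = [ln(104.5702/48.4083) + (0.0710 + 0.5·0.3095²)·2.8580] / (0.3095·√2.8580)
   = [0.770187 + 0.339802] / 0.523229 = 2.121422
d₂ = d₁ − σ√T = 2.121422 − 0.523229 = 1.598193
N(d₁) = 0.983057,  N(d₂) = 0.945000,  e^(−rT) = 0.816345
E₀ = V₀·N(d₁) − D·e^(−rT)·N(d₂)
   = 104.5702·0.983057 − 48.4083·0.816345·0.945000 = 65.454053
B₀ = V₀ − E₀ = 104.5702 − 65.454053 = 39.116147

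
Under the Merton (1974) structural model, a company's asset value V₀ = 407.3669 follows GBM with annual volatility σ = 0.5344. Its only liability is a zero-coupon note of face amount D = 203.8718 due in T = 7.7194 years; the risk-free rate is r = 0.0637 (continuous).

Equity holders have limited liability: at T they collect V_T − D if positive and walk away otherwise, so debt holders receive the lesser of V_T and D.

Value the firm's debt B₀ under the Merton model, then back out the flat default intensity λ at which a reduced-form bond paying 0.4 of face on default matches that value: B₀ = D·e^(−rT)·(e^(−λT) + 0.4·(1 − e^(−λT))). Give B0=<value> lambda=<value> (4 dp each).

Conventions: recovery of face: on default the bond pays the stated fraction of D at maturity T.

B0=90.2541 lambda=0.0799

Apply the equity-as-call identities (strike 203.8718, horizon 7.7194 years):
d₁ = [ln(V₀/D) + (r + σ²/2)T] / (σ√T)
   = [ln(407.3669/203.8718) + (0.0637 + 0.5·0.5344²)·7.7194] / (0.5344·√7.7194)
   = [0.692223 + 1.593992] / 1.484767 = 1.539780
d₂ = d₁ − σ√T = 1.539780 − 1.484767 = 0.055014
N(d₁) = 0.938193,  N(d₂) = 0.521936,  e^(−rT) = 0.611570
E₀ = V₀·N(d₁) − D·e^(−rT)·N(d₂)
   = 407.3669·0.938193 − 203.8718·0.611570·0.521936 = 317.112804
B₀ = V₀ − E₀ = 407.3669 − 317.112804 = 90.254096
e^(−λT) = (B₀·e^(rT)/D − 0.4)/(1 − 0.4) = (90.2541·1.635136/203.8718 − 0.4)/0.6 = 0.53979166
λ = −ln(0.53979166)/7.7194 = 0.079873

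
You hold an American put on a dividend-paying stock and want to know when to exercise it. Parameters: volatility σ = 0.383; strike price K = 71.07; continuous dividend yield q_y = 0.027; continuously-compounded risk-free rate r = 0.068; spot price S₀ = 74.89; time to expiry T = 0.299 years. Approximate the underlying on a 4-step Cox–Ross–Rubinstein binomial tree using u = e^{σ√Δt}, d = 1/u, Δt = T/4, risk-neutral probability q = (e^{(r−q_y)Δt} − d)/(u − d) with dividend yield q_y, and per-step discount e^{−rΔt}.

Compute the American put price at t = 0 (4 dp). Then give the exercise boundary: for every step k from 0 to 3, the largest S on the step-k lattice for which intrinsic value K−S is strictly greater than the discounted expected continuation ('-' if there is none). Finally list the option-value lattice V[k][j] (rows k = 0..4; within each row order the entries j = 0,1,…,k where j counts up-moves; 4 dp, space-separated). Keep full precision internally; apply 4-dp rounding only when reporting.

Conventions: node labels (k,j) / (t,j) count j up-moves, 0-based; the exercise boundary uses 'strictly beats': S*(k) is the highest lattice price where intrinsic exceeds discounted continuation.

price = 4.1432
boundary = - - - 54.7008
tree:
4.1432
6.8406 1.3618
10.8860 2.6757 0.0000
16.3692 5.2576 0.0000 0.0000
21.8074 10.3306 0.0000 0.0000 0.0000

Δt=0.07475, u=1.11039, d=0.90058, q=0.48848, disc=e^(-rΔt)=0.99493
k=4 terminal: V=max(K-S,0) → 21.8074 10.3306 0.0000 0.0000 0.0000
k=3: j=0 S=54.7008 intr=16.3692 cont=16.1191 V=16.3692[EX]; j=1 S=67.4446 intr=3.6254 cont=5.2576 V=5.2576[hold]; j=2 S=83.1573 intr=0.0000 cont=0.0000 V=0.0000[hold]; j=3 S=102.5307 intr=0.0000 cont=0.0000 V=0.0000[hold]  S*(3)=54.7008
k=2: j=0 S=60.7394 intr=10.3306 cont=10.8860 V=10.8860[hold]; j=1 S=74.8900 intr=0.0000 cont=2.6757 V=2.6757[hold]; j=2 S=92.3373 intr=0.0000 cont=0.0000 V=0.0000[hold]  S*(2)=-
k=1: j=0 S=67.4446 intr=3.6254 cont=6.8406 V=6.8406[hold]; j=1 S=83.1573 intr=0.0000 cont=1.3618 V=1.3618[hold]  S*(1)=-
k=0: j=0 S=74.8900 intr=0.0000 cont=4.1432 V=4.1432[hold]  S*(0)=-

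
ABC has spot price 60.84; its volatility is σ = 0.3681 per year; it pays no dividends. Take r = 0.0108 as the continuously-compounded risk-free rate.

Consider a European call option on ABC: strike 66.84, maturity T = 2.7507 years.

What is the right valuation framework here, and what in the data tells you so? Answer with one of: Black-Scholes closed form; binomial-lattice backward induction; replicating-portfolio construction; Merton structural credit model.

Key observation: a European-exercise option on ABC struck at 66.84 — a GBM underlying with constant parameters — admits an analytic price: the data contain no early exercise, no discrete tree, no debt structure.

framework: Black-Scholes closed form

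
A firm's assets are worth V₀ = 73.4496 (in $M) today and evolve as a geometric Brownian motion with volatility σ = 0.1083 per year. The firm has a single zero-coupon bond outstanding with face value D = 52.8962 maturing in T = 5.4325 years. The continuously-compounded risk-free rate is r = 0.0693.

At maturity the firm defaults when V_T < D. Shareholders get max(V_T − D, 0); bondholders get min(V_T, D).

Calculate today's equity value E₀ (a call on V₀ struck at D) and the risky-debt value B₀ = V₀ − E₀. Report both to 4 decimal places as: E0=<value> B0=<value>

E0=37.1582 B0=36.2914

Equity is a call on the firm's assets struck at D = 52.8962:
d₁ = [ln(V₀/D) + (r + σ²/2)T] / (σ√T)
   = [ln(73.4496/52.8962) + (0.0693 + 0.5·0.1083²)·5.4325] / (0.1083·√5.4325)
   = [0.328268 + 0.408331] / 0.252423 = 2.918117
d₂ = d₁ − σ√T = 2.918117 − 0.252423 = 2.665694
N(d₁) = 0.998239,  N(d₂) = 0.996159,  e^(−rT) = 0.686278
E₀ = V₀·N(d₁) − D·e^(−rT)·N(d₂)
   = 73.4496·0.998239 − 52.8962·0.686278·0.996159 = 37.158217
B₀ = V₀ − E₀ = 73.4496 − 37.158217 = 36.291383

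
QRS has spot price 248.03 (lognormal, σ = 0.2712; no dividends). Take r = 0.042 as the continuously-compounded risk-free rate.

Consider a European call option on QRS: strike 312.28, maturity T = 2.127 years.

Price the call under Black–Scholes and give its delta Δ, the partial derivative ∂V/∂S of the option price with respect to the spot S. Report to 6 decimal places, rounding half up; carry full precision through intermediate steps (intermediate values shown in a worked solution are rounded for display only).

price = 25.637593
Δ = 0.436926

σ√T = 0.2712·√2.127 = 0.395525
d₁ = (ln(S/K) + (r+σ²/2)T) / (σ√T) = (ln(248.03/312.28) + (0.042+0.2712²/2)·2.127) / 0.395525 = (-0.230351 + 0.167554) / 0.395525 = -0.158768
d₂ = d₁ − σ√T = -0.158768 − 0.395525 = -0.554293
e^{−rT} = 0.914540
N(d₁) = 0.436926,  N(d₂) = 0.289689
Call price V = S·N(d₁) − K·e^{−rT}·N(d₂) = 108.370703 − 82.733109 = 25.637593
Δ = N(d₁) = 0.436926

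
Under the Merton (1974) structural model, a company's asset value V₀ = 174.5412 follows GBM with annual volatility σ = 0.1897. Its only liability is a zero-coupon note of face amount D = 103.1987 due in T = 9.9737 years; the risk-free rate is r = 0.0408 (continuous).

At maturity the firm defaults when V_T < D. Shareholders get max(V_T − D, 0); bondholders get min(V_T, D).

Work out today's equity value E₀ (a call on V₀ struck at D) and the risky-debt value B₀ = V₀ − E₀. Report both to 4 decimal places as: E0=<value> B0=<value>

E0=107.4767 B0=67.0645

Equity is a call on the firm's assets struck at D = 103.1987:
d₁ = [ln(V₀/D) + (r + σ²/2)T] / (σ√T)
   = [ln(174.5412/103.1987) + (0.0408 + 0.5·0.1897²)·9.9737] / (0.1897·√9.9737)
   = [0.525505 + 0.586384] / 0.599095 = 1.855948
d₂ = d₁ − σ√T = 1.855948 − 0.599095 = 1.256854
N(d₁) = 0.968270,  N(d₂) = 0.895597,  e^(−rT) = 0.665693
E₀ = V₀·N(d₁) − D·e^(−rT)·N(d₂)
   = 174.5412·0.968270 − 103.1987·0.665693·0.895597 = 107.476660
B₀ = V₀ − E₀ = 174.5412 − 107.476660 = 67.064540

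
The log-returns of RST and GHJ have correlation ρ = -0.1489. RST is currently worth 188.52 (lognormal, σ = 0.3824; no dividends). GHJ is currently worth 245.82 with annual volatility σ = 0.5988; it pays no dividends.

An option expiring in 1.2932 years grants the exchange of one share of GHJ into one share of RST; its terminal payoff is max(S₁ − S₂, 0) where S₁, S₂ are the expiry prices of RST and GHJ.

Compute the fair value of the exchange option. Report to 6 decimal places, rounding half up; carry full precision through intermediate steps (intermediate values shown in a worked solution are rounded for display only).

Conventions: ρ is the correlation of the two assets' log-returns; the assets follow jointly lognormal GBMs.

σ_eff = √(σ₁² + σ₂² − 2ρσ₁σ₂) = √(0.3824² + 0.5988² − 2·-0.1489·0.3824·0.5988) = 0.756956
d₁ = (ln(S₁/S₂) + (q₂ − q₁ + σ_eff²/2)T) / (σ_eff√T) = (ln(188.52/245.82) + (0.0 − 0.0 + 0.286491)·1.2932) / 0.860802 = 0.122089
d₂ = d₁ − σ_eff√T = 0.122089 − 0.860802 = -0.738713
N(d₁) = 0.548586,  N(d₂) = 0.230041
V = S₁·e^{−q₁T}·N(d₁) − S₂·e^{−q₂T}·N(d₂) = 103.419392 − 56.548603 = 46.870789
Key observation: no risk-free rate is needed — with the second asset as numeraire the exchange option is a call on the ratio S₁/S₂, and r cancels out of the value.

exchange price = 46.870789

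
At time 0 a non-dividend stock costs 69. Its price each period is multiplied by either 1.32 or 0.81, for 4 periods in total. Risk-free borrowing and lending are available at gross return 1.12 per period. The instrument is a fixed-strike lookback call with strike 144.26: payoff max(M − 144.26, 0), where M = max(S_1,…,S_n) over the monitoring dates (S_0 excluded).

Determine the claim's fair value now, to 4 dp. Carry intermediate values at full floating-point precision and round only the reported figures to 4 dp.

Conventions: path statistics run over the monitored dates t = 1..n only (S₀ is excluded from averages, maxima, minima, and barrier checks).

price = 6.4663

Risk-neutral up-probability p* = (R−d)/(u−d) = (1.12−0.81)/(1.32−0.81) = 0.6078; the claim prices as the p*-weighted sum of path payoffs discounted by R^4.
Enumerate all 2^4 = 16 price paths (U = up ×1.32, D = down ×0.81); each path with k up-moves has probability p*^k·(1−p*)^(4−k).
DDDD: M=55.8900, payoff=0.0000, prob=0.023650
UDDD: M=91.0800, payoff=0.0000, prob=0.036658
DUDD: M=73.7748, payoff=0.0000, prob=0.036658
UUDD: M=120.2256, payoff=0.0000, prob=0.056820
DDUD: M=59.7576, payoff=0.0000, prob=0.036658
UDUD: M=97.3827, payoff=0.0000, prob=0.056820
DUUD: M=97.3827, payoff=0.0000, prob=0.056820
UUUD: M=158.6978, payoff=14.4378, prob=0.088071
DDDU: M=55.8900, payoff=0.0000, prob=0.036658
UDDU: M=91.0800, payoff=0.0000, prob=0.056820
DUDU: M=78.8800, payoff=0.0000, prob=0.056820
UUDU: M=128.5452, payoff=0.0000, prob=0.088071
DDUU: M=78.8800, payoff=0.0000, prob=0.056820
UDUU: M=128.5452, payoff=0.0000, prob=0.088071
DUUU: M=128.5452, payoff=0.0000, prob=0.088071
UUUU: M=209.4811, payoff=65.2211, prob=0.136511
Price = Σ prob·payoff / R^4 = 10.174918 / 1.573519 = 6.4663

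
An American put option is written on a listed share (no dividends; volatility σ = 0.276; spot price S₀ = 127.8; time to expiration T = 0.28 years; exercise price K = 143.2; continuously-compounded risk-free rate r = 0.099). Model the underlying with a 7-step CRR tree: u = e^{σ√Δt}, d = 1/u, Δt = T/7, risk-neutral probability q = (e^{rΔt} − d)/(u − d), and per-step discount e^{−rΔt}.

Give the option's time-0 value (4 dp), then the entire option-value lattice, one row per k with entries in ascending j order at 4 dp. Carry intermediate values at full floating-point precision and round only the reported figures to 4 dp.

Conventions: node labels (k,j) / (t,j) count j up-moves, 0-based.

Δt=0.04000  u=1.05675  d=0.94630  q=0.52213  discount=0.99605
step 7 (expiry): payoffs max(K−S,0) = 56.3601 46.2237 34.9042 22.2634 8.1471 0.0000 0.0000 0.0000
k=6: (k=6,j=0): S=91.7683, K−S=51.4317, hold=50.8658 ⇒ V=51.4317 exercise | (k=6,j=1): S=102.4799, K−S=40.7201, hold=40.1542 ⇒ V=40.7201 exercise | (k=6,j=2): S=114.4418, K−S=28.7582, hold=28.1922 ⇒ V=28.7582 exercise | (k=6,j=3): S=127.8000, K−S=15.4000, hold=14.8340 ⇒ V=15.4000 exercise | (k=6,j=4): S=142.7174, K−S=0.4826, hold=3.8779 ⇒ V=3.8779 continue | (k=6,j=5): S=159.3761, K−S=0.0000, hold=0.0000 ⇒ V=0.0000 continue | (k=6,j=6): S=177.9792, K−S=0.0000, hold=0.0000 ⇒ V=0.0000 continue
k=5: (k=5,j=0): S=96.9763, K−S=46.2237, hold=45.6578 ⇒ V=46.2237 exercise | (k=5,j=1): S=108.2958, K−S=34.9042, hold=34.3382 ⇒ V=34.9042 exercise | (k=5,j=2): S=120.9366, K−S=22.2634, hold=21.6974 ⇒ V=22.2634 exercise | (k=5,j=3): S=135.0529, K−S=8.1471, hold=9.3469 ⇒ V=9.3469 continue | (k=5,j=4): S=150.8169, K−S=0.0000, hold=1.8458 ⇒ V=1.8458 continue | (k=5,j=5): S=168.4210, K−S=0.0000, hold=0.0000 ⇒ V=0.0000 continue
k=4: (k=4,j=0): S=102.4799, K−S=40.7201, hold=40.1542 ⇒ V=40.7201 exercise | (k=4,j=1): S=114.4418, K−S=28.7582, hold=28.1922 ⇒ V=28.7582 exercise | (k=4,j=2): S=127.8000, K−S=15.4000, hold=15.4580 ⇒ V=15.4580 continue | (k=4,j=3): S=142.7174, K−S=0.4826, hold=5.4089 ⇒ V=5.4089 continue | (k=4,j=4): S=159.3761, K−S=0.0000, hold=0.8786 ⇒ V=0.8786 continue
k=3: (k=3,j=0): S=108.2958, K−S=34.9042, hold=34.3382 ⇒ V=34.9042 exercise | (k=3,j=1): S=120.9366, K−S=22.2634, hold=21.7276 ⇒ V=22.2634 exercise | (k=3,j=2): S=135.0529, K−S=8.1471, hold=10.1708 ⇒ V=10.1708 continue | (k=3,j=3): S=150.8169, K−S=0.0000, hold=3.0315 ⇒ V=3.0315 continue
k=2: (k=2,j=0): S=114.4418, K−S=28.7582, hold=28.1922 ⇒ V=28.7582 exercise | (k=2,j=1): S=127.8000, K−S=15.4000, hold=15.8865 ⇒ V=15.8865 continue | (k=2,j=2): S=142.7174, K−S=0.4826, hold=6.4177 ⇒ V=6.4177 continue
k=1: (k=1,j=0): S=120.9366, K−S=22.2634, hold=21.9504 ⇒ V=22.2634 exercise | (k=1,j=1): S=135.0529, K−S=8.1471, hold=10.8994 ⇒ V=10.8994 continue
k=0: (k=0,j=0): S=127.8000, K−S=15.4000, hold=16.2654 ⇒ V=16.2654 continue

price = 16.2654
tree:
16.2654
22.2634 10.8994
28.7582 15.8865 6.4177
34.9042 22.2634 10.1708 3.0315
40.7201 28.7582 15.4580 5.4089 0.8786
46.2237 34.9042 22.2634 9.3469 1.8458 0.0000
51.4317 40.7201 28.7582 15.4000 3.8779 0.0000 0.0000
56.3601 46.2237 34.9042 22.2634 8.1471 0.0000 0.0000 0.0000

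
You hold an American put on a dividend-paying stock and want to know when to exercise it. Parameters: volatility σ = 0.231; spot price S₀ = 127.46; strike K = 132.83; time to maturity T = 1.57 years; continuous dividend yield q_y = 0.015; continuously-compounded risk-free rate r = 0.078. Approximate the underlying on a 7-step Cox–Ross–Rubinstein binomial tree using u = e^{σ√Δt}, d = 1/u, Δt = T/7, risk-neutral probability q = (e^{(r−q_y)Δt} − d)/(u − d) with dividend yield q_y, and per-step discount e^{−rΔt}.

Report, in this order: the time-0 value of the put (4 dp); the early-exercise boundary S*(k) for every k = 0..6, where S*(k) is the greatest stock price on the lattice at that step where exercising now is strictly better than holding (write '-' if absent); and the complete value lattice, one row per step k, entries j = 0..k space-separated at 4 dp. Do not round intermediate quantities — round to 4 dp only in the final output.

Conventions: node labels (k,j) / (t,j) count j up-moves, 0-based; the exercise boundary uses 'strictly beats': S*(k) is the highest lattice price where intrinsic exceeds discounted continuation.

params: Δt=0.22429 u=1.11561 d=0.89637 q=0.53759 e^(-rΔt)=0.98266
t_7 payoffs: 73.5655 59.0706 41.0306 18.5783 0.0000 0.0000 0.0000 0.0000
t_6: node(6,0) S=66.1159 payoff=66.7141 vs cont=64.6326 → 66.7141 [stop]  node(6,1) S=82.2865 payoff=50.5435 vs cont=48.5163 → 50.5435 [stop]  node(6,2) S=102.4121 payoff=30.4179 vs cont=28.4583 → 30.4179 [stop]  node(6,3) S=127.4600 payoff=5.3700 vs cont=8.4419 → 8.4419 [wait]  node(6,4) S=158.6341 payoff=0.0000 vs cont=0.0000 → 0.0000 [wait]  node(6,5) S=197.4327 payoff=0.0000 vs cont=0.0000 → 0.0000 [wait]  node(6,6) S=245.7208 payoff=0.0000 vs cont=0.0000 → 0.0000 [wait]  ⇒ S*(6)=102.4121
t_5: node(5,0) S=73.7594 payoff=59.0706 vs cont=57.0148 → 59.0706 [stop]  node(5,1) S=91.7994 payoff=41.0306 vs cont=39.0353 → 41.0306 [stop]  node(5,2) S=114.2517 payoff=18.5783 vs cont=18.2813 → 18.5783 [stop]  node(5,3) S=142.1953 payoff=0.0000 vs cont=3.8359 → 3.8359 [wait]  node(5,4) S=176.9734 payoff=0.0000 vs cont=0.0000 → 0.0000 [wait]  node(5,5) S=220.2574 payoff=0.0000 vs cont=0.0000 → 0.0000 [wait]  ⇒ S*(5)=114.2517
t_4: node(4,0) S=82.2865 payoff=50.5435 vs cont=48.5163 → 50.5435 [stop]  node(4,1) S=102.4121 payoff=30.4179 vs cont=28.4583 → 30.4179 [stop]  node(4,2) S=127.4600 payoff=5.3700 vs cont=10.4683 → 10.4683 [wait]  node(4,3) S=158.6341 payoff=0.0000 vs cont=1.7430 → 1.7430 [wait]  node(4,4) S=197.4327 payoff=0.0000 vs cont=0.0000 → 0.0000 [wait]  ⇒ S*(4)=102.4121
t_3: node(3,0) S=91.7994 payoff=41.0306 vs cont=39.0353 → 41.0306 [stop]  node(3,1) S=114.2517 payoff=18.5783 vs cont=19.3517 → 19.3517 [wait]  node(3,2) S=142.1953 payoff=0.0000 vs cont=5.6775 → 5.6775 [wait]  node(3,3) S=176.9734 payoff=0.0000 vs cont=0.7920 → 0.7920 [wait]  ⇒ S*(3)=91.7994
t_2: node(2,0) S=102.4121 payoff=30.4179 vs cont=28.8669 → 30.4179 [stop]  node(2,1) S=127.4600 payoff=5.3700 vs cont=11.7925 → 11.7925 [wait]  node(2,2) S=158.6341 payoff=0.0000 vs cont=2.9982 → 2.9982 [wait]  ⇒ S*(2)=102.4121
t_1: node(1,0) S=114.2517 payoff=18.5783 vs cont=20.0513 → 20.0513 [wait]  node(1,1) S=142.1953 payoff=0.0000 vs cont=6.9423 → 6.9423 [wait]  ⇒ S*(1)=-
t_0: node(0,0) S=127.4600 payoff=5.3700 vs cont=12.7786 → 12.7786 [wait]  ⇒ S*(0)=-

price = 12.7786
boundary = - - 102.4121 91.7994 102.4121 114.2517 102.4121
tree:
12.7786
20.0513 6.9423
30.4179 11.7925 2.9982
41.0306 19.3517 5.6775 0.7920
50.5435 30.4179 10.4683 1.7430 0.0000
59.0706 41.0306 18.5783 3.8359 0.0000 0.0000
66.7141 50.5435 30.4179 8.4419 0.0000 0.0000 0.0000
73.5655 59.0706 41.0306 18.5783 0.0000 0.0000 0.0000 0.0000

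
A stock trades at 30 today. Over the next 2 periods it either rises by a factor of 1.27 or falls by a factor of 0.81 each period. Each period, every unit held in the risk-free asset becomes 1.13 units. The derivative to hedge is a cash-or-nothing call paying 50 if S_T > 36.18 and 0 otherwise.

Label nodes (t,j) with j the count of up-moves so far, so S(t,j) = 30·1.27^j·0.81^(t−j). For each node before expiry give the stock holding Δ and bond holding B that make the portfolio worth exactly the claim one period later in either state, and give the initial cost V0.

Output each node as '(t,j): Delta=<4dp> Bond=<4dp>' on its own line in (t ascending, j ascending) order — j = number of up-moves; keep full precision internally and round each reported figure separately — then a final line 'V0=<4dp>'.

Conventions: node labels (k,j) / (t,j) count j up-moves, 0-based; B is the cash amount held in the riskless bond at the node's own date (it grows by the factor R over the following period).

(0,0): Delta=2.2305 Bond=-47.9659
(1,0): Delta=0.0000 Bond=0.0000
(1,1): Delta=2.8529 Bond=-77.9146
V0=18.9495

Under the risk-neutral measure, an up-move has probability p* = (R−d)/(u−d) = 0.6957 and values discount at R = 1.13.
Expiry values: V(2,0)=0.0000, V(2,1)=0.0000, V(2,2)=50.0000
(1,0): S=24.3000. Δ = (V_up−V_dn)/(S_up−S_dn) = (0.0000−0.0000)/(30.8610−19.6830) = 0.0000. V = [p*·0.0000 + (1−p*)·0.0000]/1.13 = 0.0000. B = V − Δ·S = 0.0000.
(1,1): S=38.1000. Δ = (V_up−V_dn)/(S_up−S_dn) = (50.0000−0.0000)/(48.3870−30.8610) = 2.8529. V = [p*·50.0000 + (1−p*)·0.0000]/1.13 = 30.7811. B = V − Δ·S = -77.9146.
(0,0): S=30.0000. Δ = (V_up−V_dn)/(S_up−S_dn) = (30.7811−0.0000)/(38.1000−24.3000) = 2.2305. V = [p*·30.7811 + (1−p*)·0.0000]/1.13 = 18.9495. B = V − Δ·S = -47.9659.
Check: Δ(0,0)·S0 + B(0,0) = 18.9495 = V0.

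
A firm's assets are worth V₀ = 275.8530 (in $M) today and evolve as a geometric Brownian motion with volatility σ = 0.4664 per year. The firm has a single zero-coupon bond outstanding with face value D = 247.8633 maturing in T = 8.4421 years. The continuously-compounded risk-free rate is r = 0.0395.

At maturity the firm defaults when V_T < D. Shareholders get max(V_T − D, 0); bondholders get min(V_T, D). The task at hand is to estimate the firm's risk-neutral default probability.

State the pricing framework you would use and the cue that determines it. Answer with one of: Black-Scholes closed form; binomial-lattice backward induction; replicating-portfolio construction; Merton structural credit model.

Key observation: the asked-for credit quantity lives on the firm's capital structure — asset value, asset volatility, debt face 247.8633 — which is the structural model's domain.

framework: Merton structural credit model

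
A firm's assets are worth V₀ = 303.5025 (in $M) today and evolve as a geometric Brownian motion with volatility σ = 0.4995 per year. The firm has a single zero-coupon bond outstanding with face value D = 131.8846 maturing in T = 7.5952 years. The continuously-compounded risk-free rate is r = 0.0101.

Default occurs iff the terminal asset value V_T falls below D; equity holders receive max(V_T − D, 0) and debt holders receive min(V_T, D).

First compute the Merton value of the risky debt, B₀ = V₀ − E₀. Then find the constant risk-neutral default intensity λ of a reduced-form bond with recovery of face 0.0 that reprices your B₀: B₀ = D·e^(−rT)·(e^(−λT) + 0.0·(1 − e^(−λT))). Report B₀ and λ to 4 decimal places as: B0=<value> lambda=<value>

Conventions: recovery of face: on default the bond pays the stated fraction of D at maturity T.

B0=86.6397 lambda=0.0452

Equity is a call on the firm's assets struck at D = 131.8846:
d₁ = [ln(V₀/D) + (r + σ²/2)T] / (σ√T)
   = [ln(303.5025/131.8846) + (0.0101 + 0.5·0.4995²)·7.5952] / (0.4995·√7.5952)
   = [0.833463 + 1.024214] / 1.376592 = 1.349475
d₂ = d₁ − σ√T = 1.349475 − 1.376592 = -0.027116
N(d₁) = 0.911408,  N(d₂) = 0.489183,  e^(−rT) = 0.926157
E₀ = V₀·N(d₁) − D·e^(−rT)·N(d₂)
   = 303.5025·0.911408 − 131.8846·0.926157·0.489183 = 216.862821
B₀ = V₀ − E₀ = 303.5025 − 216.862821 = 86.639679
e^(−λT) = (B₀·e^(rT)/D − 0)/(1 − 0) = (86.6397·1.079731/131.8846 − 0)/1 = 0.70931353
λ = −ln(0.70931353)/7.5952 = 0.045220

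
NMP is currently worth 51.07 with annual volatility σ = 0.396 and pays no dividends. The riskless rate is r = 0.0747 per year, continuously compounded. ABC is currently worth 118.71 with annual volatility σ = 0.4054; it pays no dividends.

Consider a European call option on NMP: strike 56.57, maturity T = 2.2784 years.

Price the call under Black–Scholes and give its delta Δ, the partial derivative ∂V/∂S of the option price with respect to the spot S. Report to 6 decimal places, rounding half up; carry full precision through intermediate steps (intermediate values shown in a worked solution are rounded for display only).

price = 13.354671
Δ = 0.660009

σ√T = 0.396·√2.2784 = 0.597737
d₁ = (ln(S/K) + (r+σ²/2)T) / (σ√T) = (ln(51.07/56.57) + (0.0747+0.396²/2)·2.2784) / 0.597737 = (-0.102282 + 0.348841) / 0.597737 = 0.412489
d₂ = d₁ − σ√T = 0.412489 − 0.597737 = -0.185248
e^{−rT} = 0.843499
N(d₁) = 0.660009,  N(d₂) = 0.426517
Call price V = S·N(d₁) − K·e^{−rT}·N(d₂) = 33.706676 − 20.352005 = 13.354671
Δ = N(d₁) = 0.660009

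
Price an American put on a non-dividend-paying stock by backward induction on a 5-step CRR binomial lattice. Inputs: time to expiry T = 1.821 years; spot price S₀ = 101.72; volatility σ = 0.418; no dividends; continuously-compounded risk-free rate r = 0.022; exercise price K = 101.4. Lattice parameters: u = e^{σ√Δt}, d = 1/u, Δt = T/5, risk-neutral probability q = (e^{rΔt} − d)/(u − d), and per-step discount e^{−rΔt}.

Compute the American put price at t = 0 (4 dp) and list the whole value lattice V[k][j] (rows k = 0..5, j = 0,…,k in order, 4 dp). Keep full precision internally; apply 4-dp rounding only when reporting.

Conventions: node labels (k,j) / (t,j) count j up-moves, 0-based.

price = 21.5139
tree:
21.5139
30.3713 11.2024
41.3240 17.6876 3.5717
53.6754 27.1461 6.5826 0.0000
64.3159 39.9818 12.1318 0.0000 0.0000
72.5840 53.6754 22.3591 0.0000 0.0000 0.0000

Δt=0.36420, u=1.28693, d=0.77704, q=0.45304, disc=e^(-rΔt)=0.99202
k=5 terminal: V=max(K-S,0) → 72.5840 53.6754 22.3591 0.0000 0.0000 0.0000
k=4: j=0 S=37.0841 intr=64.3159 cont=63.5067 V=64.3159[EX]; j=1 S=61.4182 intr=39.9818 cont=39.1726 V=39.9818[EX]; j=2 S=101.7200 intr=0.0000 cont=12.1318 V=12.1318[hold]; j=3 S=168.4673 intr=0.0000 cont=0.0000 V=0.0000[hold]; j=4 S=279.0132 intr=0.0000 cont=0.0000 V=0.0000[hold]
k=3: j=0 S=47.7246 intr=53.6754 cont=52.8662 V=53.6754[EX]; j=1 S=79.0409 intr=22.3591 cont=27.1461 V=27.1461[hold]; j=2 S=130.9064 intr=0.0000 cont=6.5826 V=6.5826[hold]; j=3 S=216.8054 intr=0.0000 cont=0.0000 V=0.0000[hold]
k=2: j=0 S=61.4182 intr=39.9818 cont=41.3240 V=41.3240[hold]; j=1 S=101.7200 intr=0.0000 cont=17.6876 V=17.6876[hold]; j=2 S=168.4673 intr=0.0000 cont=3.5717 V=3.5717[hold]
k=1: j=0 S=79.0409 intr=22.3591 cont=30.3713 V=30.3713[hold]; j=1 S=130.9064 intr=0.0000 cont=11.2024 V=11.2024[hold]
k=0: j=0 S=101.7200 intr=0.0000 cont=21.5139 V=21.5139[hold]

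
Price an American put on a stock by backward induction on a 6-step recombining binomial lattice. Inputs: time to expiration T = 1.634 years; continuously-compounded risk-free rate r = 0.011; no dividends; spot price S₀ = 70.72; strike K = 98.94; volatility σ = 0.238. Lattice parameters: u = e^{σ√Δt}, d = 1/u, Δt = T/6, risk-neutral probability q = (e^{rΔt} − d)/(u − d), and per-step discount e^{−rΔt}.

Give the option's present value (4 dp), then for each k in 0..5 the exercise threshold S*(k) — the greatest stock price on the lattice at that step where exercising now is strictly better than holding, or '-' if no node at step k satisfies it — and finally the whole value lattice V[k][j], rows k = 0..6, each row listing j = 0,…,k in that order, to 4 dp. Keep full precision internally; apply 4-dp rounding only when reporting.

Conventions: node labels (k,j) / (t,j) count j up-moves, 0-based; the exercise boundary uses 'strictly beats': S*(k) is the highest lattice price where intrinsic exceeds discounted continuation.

Δt=0.27233, u=1.13224, d=0.88320, q=0.48104, disc=e^(-rΔt)=0.99701
k=6 terminal: V=max(K-S,0) → 65.3738 55.9090 43.7752 28.2200 8.2786 0.0000 0.0000
k=5: j=0 S=38.0051 intr=60.9349 cont=60.6390 V=60.9349[EX]; j=1 S=48.7216 intr=50.2184 cont=49.9224 V=50.2184[EX]; j=2 S=62.4600 intr=36.4800 cont=36.1840 V=36.4800[EX]; j=3 S=80.0723 intr=18.8677 cont=18.5717 V=18.8677[EX]; j=4 S=102.6508 intr=0.0000 cont=4.2834 V=4.2834[hold]; j=5 S=131.5960 intr=0.0000 cont=0.0000 V=0.0000[hold]  S*(5)=80.0723
k=4: j=0 S=43.0310 intr=55.9090 cont=55.6130 V=55.9090[EX]; j=1 S=55.1648 intr=43.7752 cont=43.4792 V=43.7752[EX]; j=2 S=70.7200 intr=28.2200 cont=27.9241 V=28.2200[EX]; j=3 S=90.6614 intr=8.2786 cont=11.8167 V=11.8167[hold]; j=4 S=116.2258 intr=0.0000 cont=2.2163 V=2.2163[hold]  S*(4)=70.7200
k=3: j=0 S=48.7216 intr=50.2184 cont=49.9224 V=50.2184[EX]; j=1 S=62.4600 intr=36.4800 cont=36.1840 V=36.4800[EX]; j=2 S=80.0723 intr=18.8677 cont=20.2686 V=20.2686[hold]; j=3 S=102.6508 intr=0.0000 cont=7.1770 V=7.1770[hold]  S*(3)=62.4600
k=2: j=0 S=55.1648 intr=43.7752 cont=43.4792 V=43.7752[EX]; j=1 S=70.7200 intr=28.2200 cont=28.5959 V=28.5959[hold]; j=2 S=90.6614 intr=8.2786 cont=13.9293 V=13.9293[hold]  S*(2)=55.1648
k=1: j=0 S=62.4600 intr=36.4800 cont=36.3643 V=36.4800[EX]; j=1 S=80.0723 intr=18.8677 cont=21.4763 V=21.4763[hold]  S*(1)=62.4600
k=0: j=0 S=70.7200 intr=28.2200 cont=29.1751 V=29.1751[hold]  S*(0)=-

price = 29.1751
boundary = - 62.4600 55.1648 62.4600 70.7200 80.0723
tree:
29.1751
36.4800 21.4763
43.7752 28.5959 13.9293
50.2184 36.4800 20.2686 7.1770
55.9090 43.7752 28.2200 11.8167 2.2163
60.9349 50.2184 36.4800 18.8677 4.2834 0.0000
65.3738 55.9090 43.7752 28.2200 8.2786 0.0000 0.0000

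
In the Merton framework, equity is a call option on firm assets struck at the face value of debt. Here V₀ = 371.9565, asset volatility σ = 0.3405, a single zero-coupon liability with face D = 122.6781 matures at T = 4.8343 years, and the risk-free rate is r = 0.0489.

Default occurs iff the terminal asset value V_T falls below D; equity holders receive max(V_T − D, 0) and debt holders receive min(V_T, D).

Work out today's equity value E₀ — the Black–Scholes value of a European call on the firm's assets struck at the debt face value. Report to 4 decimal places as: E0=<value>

E0=277.0420

With assets at 371.9565 and a single debt payment of 122.6781 at 4.8343 years:
d₁ = [ln(V₀/D) + (r + σ²/2)T] / (σ√T)
   = [ln(371.9565/122.6781) + (0.0489 + 0.5·0.3405²)·4.8343] / (0.3405·√4.8343)
   = [1.109213 + 0.516642] / 0.748659 = 2.171691
d₂ = d₁ − σ√T = 2.171691 − 0.748659 = 1.423032
N(d₁) = 0.985061,  N(d₂) = 0.922637,  e^(−rT) = 0.789467
E₀ = V₀·N(d₁) − D·e^(−rT)·N(d₂)
   = 371.9565·0.985061 − 122.6781·0.789467·0.922637 = 277.042021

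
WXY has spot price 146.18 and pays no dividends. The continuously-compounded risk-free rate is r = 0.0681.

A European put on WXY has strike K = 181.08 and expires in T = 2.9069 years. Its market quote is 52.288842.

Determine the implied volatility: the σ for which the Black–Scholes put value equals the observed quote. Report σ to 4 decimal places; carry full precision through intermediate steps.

At σ = 0.5269 the Black–Scholes value reproduces the quote:
σ√T = 0.5269·√2.9069 = 0.898345
d₁ = (ln(S/K) + (r+σ²/2)T) / (σ√T) = (ln(146.18/181.08) + (0.0681+0.5269²/2)·2.9069) / 0.898345 = (-0.214100 + 0.601472) / 0.898345 = 0.431206
d₂ = d₁ − σ√T = 0.431206 − 0.898345 = -0.467139
e^{−rT} = 0.820403
N(−d₁) = 0.333159,  N(−d₂) = 0.679800
V = K·e^{−rT}·N(−d₂) − S·N(−d₁) = 100.990073 − 48.701231 = 52.288842 (matching the quote); vega is positive throughout, so no other σ reproduces this price

sigma = 0.5269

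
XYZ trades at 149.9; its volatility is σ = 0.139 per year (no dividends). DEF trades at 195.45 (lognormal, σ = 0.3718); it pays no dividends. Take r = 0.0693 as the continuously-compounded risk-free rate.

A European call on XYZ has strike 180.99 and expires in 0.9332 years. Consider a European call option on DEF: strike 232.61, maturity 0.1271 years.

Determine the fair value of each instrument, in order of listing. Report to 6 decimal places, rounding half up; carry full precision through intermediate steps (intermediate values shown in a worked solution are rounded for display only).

price(XYZ call K=180.99) = 2.062392
price(DEF call K=232.61) = 1.431143

[XYZ call K=180.99]
σ√T = 0.139·√0.9332 = 0.134277
d₁ = (ln(S/K) + (r+σ²/2)T) / (σ√T) = (ln(149.9/180.99) + (0.0693+0.139²/2)·0.9332) / 0.134277 = (-0.188473 + 0.073686) / 0.134277 = -0.854854
d₂ = d₁ − σ√T = -0.854854 − 0.134277 = -0.989132
e^{−rT} = 0.937376
N(d₁) = 0.196316,  N(d₂) = 0.161299
price = S·N(d₁) − K·e^{−rT}·N(d₂) = 29.427747 − 27.365355 = 2.062392
[DEF call K=232.61]
σ√T = 0.3718·√0.1271 = 0.132551
d₁ = (ln(S/K) + (r+σ²/2)T) / (σ√T) = (ln(195.45/232.61) + (0.0693+0.3718²/2)·0.1271) / 0.132551 = (-0.174059 + 0.017593) / 0.132551 = -1.180422
d₂ = d₁ − σ√T = -1.180422 − 0.132551 = -1.312972
e^{−rT} = 0.991231
N(d₁) = 0.118916,  N(d₂) = 0.094596
price = S·N(d₁) − K·e^{−rT}·N(d₂) = 23.242188 − 21.811045 = 1.431143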